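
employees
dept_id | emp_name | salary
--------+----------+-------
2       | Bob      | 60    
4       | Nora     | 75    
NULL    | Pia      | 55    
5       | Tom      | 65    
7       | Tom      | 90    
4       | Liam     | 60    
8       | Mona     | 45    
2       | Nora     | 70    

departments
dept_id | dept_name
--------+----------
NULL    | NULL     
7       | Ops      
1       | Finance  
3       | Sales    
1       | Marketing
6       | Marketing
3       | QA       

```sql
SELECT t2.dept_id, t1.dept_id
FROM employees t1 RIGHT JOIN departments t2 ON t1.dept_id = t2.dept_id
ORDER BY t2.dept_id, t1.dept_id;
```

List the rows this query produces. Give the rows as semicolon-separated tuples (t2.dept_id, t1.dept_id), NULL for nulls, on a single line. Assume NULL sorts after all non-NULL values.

(1, NULL); (1, NULL); (3, NULL); (3, NULL); (6, NULL); (7, 7); (NULL, NULL)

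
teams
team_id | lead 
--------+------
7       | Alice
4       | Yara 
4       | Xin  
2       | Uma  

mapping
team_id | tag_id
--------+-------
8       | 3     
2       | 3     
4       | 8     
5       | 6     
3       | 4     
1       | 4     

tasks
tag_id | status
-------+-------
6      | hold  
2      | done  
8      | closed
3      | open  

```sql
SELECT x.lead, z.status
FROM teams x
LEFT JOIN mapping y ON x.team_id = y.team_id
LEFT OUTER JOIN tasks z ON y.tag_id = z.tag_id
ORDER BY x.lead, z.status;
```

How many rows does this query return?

Evaluate left to right. First `teams x LEFT JOIN mapping y` on team_id: 4 row(s).
Then LEFT JOIN `tasks z` on tag_id: each of those 4 rows is kept; rows whose y.tag_id has no match in z get NULL for z's columns.
Result: 4 row(s).

4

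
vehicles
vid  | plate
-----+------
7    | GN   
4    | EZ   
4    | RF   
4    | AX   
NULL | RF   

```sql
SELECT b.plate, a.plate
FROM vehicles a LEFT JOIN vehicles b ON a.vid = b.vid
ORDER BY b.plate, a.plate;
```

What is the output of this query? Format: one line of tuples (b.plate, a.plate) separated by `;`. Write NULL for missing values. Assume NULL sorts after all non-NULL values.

(AX, AX); (AX, EZ); (AX, RF); (EZ, AX); (EZ, EZ); (EZ, RF); (GN, GN); (RF, AX); (RF, EZ); (RF, RF); (NULL, RF)

LEFT JOIN keeps every row from `vehicles a`; unmatched rows get NULL for `vehicles b`'s columns.
Matching on a.vid = b.vid. A NULL in a compared column never satisfies the condition.
- a row (vid=7): matches 1 b row(s) → 1 output row(s).
- a row (vid=4): matches 3 b row(s) → 3 output row(s).
- a row (vid=4): matches 3 b row(s) → 3 output row(s).
- a row (vid=4): matches 3 b row(s) → 3 output row(s).
- a row (vid=NULL): no match → kept, b columns NULL.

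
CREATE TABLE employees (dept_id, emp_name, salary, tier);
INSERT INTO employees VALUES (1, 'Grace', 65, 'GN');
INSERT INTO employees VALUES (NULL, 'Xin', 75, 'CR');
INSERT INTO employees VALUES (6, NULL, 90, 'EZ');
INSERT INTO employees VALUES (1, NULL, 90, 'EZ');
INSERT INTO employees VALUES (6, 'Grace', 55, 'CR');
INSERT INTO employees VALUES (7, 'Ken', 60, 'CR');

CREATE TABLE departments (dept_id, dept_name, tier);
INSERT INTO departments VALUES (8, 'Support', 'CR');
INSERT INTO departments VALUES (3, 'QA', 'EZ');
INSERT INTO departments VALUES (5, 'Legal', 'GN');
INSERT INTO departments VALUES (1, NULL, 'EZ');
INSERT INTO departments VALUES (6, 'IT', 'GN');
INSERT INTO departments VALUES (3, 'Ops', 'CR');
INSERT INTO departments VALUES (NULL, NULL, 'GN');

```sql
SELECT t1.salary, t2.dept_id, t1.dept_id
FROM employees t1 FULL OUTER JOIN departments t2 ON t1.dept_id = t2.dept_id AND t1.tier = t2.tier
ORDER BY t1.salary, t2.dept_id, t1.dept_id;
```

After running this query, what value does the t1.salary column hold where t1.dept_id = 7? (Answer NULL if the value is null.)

60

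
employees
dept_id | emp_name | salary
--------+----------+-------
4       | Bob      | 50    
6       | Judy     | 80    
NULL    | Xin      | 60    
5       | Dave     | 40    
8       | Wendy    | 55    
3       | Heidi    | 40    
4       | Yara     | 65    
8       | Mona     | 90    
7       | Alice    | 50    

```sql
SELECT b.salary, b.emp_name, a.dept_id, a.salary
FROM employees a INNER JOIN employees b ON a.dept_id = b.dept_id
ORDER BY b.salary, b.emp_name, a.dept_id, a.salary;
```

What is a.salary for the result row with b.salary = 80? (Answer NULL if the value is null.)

80

INNER JOIN keeps only pairs where the ON condition holds.
Matching on a.dept_id = b.dept_id. A NULL in a compared column never satisfies the condition.
Matched pairs: 12.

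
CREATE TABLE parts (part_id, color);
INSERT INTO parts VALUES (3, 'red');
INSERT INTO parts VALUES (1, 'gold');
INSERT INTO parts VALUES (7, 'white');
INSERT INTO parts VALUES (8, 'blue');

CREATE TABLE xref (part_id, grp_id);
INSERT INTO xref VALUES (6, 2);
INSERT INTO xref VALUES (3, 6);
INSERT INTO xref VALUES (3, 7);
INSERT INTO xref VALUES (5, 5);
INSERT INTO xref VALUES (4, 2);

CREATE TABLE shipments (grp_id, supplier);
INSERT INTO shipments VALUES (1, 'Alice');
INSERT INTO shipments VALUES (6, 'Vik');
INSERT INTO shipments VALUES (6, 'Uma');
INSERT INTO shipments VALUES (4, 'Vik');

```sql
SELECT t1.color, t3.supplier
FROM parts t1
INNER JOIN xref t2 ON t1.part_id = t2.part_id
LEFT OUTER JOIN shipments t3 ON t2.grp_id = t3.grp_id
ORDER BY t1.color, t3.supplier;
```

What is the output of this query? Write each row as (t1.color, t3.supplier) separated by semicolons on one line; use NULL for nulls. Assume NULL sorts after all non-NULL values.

(red, Uma); (red, Vik); (red, NULL)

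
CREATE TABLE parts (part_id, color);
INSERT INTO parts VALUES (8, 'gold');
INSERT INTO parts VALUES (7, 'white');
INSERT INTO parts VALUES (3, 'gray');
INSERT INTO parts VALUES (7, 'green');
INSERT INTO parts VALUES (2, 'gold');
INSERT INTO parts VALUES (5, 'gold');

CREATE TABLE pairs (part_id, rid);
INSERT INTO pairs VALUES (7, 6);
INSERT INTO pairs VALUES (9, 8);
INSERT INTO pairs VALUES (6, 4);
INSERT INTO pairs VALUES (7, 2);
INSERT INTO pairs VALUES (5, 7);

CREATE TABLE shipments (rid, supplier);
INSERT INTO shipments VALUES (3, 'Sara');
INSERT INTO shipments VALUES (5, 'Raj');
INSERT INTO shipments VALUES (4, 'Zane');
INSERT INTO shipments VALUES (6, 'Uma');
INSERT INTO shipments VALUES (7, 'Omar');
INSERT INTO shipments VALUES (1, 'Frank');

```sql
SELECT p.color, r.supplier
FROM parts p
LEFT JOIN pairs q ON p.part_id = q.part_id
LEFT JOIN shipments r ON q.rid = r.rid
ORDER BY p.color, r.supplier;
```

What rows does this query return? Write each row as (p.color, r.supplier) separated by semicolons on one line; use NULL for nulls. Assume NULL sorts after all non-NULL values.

(gold, Omar); (gold, NULL); (gold, NULL); (gray, NULL); (green, Uma); (green, NULL); (white, Uma); (white, NULL)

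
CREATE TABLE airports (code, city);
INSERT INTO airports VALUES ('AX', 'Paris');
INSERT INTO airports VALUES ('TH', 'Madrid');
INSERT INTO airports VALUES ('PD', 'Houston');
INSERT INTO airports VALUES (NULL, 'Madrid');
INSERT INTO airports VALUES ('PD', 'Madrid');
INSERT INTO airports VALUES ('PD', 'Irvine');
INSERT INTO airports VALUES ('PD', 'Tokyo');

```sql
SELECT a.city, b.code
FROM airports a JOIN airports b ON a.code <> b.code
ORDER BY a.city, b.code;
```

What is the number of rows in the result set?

INNER JOIN keeps only pairs where the ON condition holds.
Matching on a.code <> b.code. A NULL in a compared column never satisfies the condition.
- a (code=AX) pairs with 5 row(s) of b.
- a (code=TH) pairs with 5 row(s) of b.
- a (code=PD) pairs with 2 row(s) of b.
- a (code=NULL) has no partner → excluded.
- a (code=PD) pairs with 2 row(s) of b.
- a (code=PD) pairs with 2 row(s) of b.
- a (code=PD) pairs with 2 row(s) of b.
Total: 18 rows.

18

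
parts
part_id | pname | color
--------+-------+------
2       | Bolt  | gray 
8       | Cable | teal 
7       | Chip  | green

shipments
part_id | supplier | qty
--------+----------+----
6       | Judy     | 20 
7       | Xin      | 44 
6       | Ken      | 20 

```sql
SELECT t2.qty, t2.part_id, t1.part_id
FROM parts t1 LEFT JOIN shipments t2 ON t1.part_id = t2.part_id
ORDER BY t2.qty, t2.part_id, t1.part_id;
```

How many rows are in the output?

LEFT JOIN keeps every row from `parts`; unmatched rows get NULL for `shipments`'s columns.
Matching on t1.part_id = t2.part_id.
- t1 (part_id=2) has no partner → padded with NULL.
- t1 (part_id=8) has no partner → padded with NULL.
- t1 (part_id=7) pairs with 1 row(s) of t2.
Total: 1 matched + 2 padded = 3 rows.

3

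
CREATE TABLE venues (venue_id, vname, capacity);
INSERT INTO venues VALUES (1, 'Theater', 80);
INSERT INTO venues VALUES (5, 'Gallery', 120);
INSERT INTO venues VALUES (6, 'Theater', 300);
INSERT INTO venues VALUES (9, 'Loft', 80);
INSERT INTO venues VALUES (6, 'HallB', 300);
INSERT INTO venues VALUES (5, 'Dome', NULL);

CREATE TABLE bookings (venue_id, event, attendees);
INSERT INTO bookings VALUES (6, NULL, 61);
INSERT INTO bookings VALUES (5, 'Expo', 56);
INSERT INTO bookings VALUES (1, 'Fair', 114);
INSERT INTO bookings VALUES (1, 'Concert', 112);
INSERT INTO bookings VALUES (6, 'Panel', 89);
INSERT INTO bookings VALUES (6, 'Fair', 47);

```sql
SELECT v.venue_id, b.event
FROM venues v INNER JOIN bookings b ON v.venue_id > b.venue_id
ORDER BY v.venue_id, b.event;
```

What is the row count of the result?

INNER JOIN keeps only pairs where the ON condition holds.
Matching on v.venue_id > b.venue_id.
Matched pairs: 16.
Total: 16 rows.

16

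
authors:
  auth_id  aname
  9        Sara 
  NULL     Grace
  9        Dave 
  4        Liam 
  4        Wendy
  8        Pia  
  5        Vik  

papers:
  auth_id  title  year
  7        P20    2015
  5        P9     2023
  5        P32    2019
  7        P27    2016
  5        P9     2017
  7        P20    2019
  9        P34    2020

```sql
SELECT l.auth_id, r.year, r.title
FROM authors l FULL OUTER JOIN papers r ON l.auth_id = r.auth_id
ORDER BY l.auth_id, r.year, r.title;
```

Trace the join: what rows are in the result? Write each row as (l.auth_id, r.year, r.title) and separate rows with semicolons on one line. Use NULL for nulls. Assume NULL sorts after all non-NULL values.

(4, NULL, NULL); (4, NULL, NULL); (5, 2017, P9); (5, 2019, P32); (5, 2023, P9); (8, NULL, NULL); (9, 2020, P34); (9, 2020, P34); (NULL, 2015, P20); (NULL, 2016, P27); (NULL, 2019, P20); (NULL, NULL, NULL)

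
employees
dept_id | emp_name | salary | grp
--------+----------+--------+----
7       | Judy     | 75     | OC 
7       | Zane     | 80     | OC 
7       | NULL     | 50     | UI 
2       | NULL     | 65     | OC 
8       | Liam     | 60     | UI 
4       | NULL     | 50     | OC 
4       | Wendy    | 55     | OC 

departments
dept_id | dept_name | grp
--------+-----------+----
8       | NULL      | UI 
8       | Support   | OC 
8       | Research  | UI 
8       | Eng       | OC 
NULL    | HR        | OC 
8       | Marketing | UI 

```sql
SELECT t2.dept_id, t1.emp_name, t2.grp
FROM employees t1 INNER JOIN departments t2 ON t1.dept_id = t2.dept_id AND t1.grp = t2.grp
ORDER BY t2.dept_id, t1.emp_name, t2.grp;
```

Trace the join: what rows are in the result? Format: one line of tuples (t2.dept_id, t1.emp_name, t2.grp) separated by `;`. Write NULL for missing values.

INNER JOIN keeps only pairs where the ON condition holds.
Matching on t1.dept_id = t2.dept_id AND t1.grp = t2.grp. A NULL in a compared column never satisfies the condition.
Matched pairs: 3.

(8, Liam, UI); (8, Liam, UI); (8, Liam, UI)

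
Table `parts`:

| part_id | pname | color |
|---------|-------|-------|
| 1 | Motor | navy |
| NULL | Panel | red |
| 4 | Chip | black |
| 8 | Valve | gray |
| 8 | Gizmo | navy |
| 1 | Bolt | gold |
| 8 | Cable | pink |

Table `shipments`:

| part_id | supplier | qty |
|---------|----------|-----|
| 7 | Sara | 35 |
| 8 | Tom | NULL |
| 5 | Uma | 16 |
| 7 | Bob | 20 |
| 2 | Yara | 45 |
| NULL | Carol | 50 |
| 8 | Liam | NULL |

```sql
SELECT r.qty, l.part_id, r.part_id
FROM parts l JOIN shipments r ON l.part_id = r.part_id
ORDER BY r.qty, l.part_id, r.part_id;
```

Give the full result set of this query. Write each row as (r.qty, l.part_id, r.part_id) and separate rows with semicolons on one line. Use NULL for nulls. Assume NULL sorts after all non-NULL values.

INNER JOIN keeps only pairs where the ON condition holds.
Matching on l.part_id = r.part_id. A NULL in a compared column never satisfies the condition.
- part_id=1: no matching r row, dropped.
- part_id=NULL: no matching r row, dropped.
- part_id=4: no matching r row, dropped.
- part_id=8: 2 matching r row(s), so 2 row(s) emitted.
- part_id=8: 2 matching r row(s), so 2 row(s) emitted.
- part_id=1: no matching r row, dropped.
- part_id=8: 2 matching r row(s), so 2 row(s) emitted.
After projecting and ordering:
r.qty | l.part_id | r.part_id
NULL | 8 | 8
NULL | 8 | 8
NULL | 8 | 8
NULL | 8 | 8
NULL | 8 | 8
NULL | 8 | 8

(NULL, 8, 8); (NULL, 8, 8); (NULL, 8, 8); (NULL, 8, 8); (NULL, 8, 8); (NULL, 8, 8)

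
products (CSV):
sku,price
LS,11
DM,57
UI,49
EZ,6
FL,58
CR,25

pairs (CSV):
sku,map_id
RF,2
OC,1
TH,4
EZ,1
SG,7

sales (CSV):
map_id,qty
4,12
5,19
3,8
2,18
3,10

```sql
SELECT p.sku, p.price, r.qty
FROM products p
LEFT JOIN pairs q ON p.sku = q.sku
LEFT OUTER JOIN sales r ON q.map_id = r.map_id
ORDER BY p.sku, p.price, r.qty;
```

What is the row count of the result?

6

Joins associate left-to-right: products LEFT JOIN pairs on sku gives 6 intermediate row(s).
Then LEFT JOIN `sales r` on map_id: each of those 6 rows is kept; rows whose q.map_id has no match in r get NULL for r's columns.
Result: 6 row(s).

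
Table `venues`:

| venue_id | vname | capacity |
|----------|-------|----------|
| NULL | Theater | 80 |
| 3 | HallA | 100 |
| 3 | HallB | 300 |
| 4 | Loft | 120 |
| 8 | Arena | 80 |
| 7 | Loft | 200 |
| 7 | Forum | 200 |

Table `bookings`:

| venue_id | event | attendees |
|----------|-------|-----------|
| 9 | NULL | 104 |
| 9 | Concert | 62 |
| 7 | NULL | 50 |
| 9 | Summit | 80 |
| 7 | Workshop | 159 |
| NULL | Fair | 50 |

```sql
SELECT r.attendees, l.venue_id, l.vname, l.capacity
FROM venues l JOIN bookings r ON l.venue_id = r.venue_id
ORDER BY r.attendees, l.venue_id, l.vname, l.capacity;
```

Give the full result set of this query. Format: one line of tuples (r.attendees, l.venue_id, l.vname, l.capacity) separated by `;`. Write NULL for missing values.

INNER JOIN keeps only pairs where the ON condition holds.
Matching on l.venue_id = r.venue_id. A NULL in a compared column never satisfies the condition.
Matched pairs: 4.

(50, 7, Forum, 200); (50, 7, Loft, 200); (159, 7, Forum, 200); (159, 7, Loft, 200)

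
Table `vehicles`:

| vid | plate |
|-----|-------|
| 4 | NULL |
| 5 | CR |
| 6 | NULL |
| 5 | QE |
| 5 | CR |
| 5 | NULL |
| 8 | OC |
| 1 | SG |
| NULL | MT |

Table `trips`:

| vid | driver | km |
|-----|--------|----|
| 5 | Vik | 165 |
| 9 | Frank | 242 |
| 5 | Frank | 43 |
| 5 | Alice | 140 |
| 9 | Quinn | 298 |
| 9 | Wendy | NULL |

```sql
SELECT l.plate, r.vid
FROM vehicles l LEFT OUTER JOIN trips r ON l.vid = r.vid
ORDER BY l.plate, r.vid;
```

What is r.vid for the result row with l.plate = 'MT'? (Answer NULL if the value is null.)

NULL

LEFT JOIN keeps every row from `vehicles`; unmatched rows get NULL for `trips`'s columns.
Matching on l.vid = r.vid. A NULL in a compared column never satisfies the condition.
Matched pairs: 12; unmatched l rows kept: 5.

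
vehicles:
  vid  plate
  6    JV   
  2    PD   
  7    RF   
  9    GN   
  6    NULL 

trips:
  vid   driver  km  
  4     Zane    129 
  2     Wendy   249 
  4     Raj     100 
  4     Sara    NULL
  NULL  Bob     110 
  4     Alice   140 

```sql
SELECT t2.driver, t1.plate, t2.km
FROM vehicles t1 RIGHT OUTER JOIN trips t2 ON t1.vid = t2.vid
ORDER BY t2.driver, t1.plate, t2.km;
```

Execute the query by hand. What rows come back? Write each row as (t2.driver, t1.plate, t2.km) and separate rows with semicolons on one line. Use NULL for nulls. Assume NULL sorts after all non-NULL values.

(Alice, NULL, 140); (Bob, NULL, 110); (Raj, NULL, 100); (Sara, NULL, NULL); (Wendy, PD, 249); (Zane, NULL, 129)

RIGHT JOIN keeps every row from `trips`; unmatched rows get NULL for `vehicles`'s columns.
Matching on t1.vid = t2.vid. A NULL in a compared column never satisfies the condition.
Matched pairs: 1; unmatched t2 rows kept: 5.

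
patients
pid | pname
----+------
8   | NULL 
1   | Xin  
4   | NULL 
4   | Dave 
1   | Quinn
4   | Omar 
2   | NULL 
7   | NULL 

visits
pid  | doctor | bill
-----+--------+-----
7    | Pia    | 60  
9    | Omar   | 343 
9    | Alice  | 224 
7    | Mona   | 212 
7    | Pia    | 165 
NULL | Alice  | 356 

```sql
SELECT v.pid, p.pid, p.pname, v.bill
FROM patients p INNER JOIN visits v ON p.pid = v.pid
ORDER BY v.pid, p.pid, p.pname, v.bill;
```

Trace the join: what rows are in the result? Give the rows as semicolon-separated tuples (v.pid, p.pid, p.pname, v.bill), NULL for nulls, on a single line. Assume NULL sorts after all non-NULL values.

(7, 7, NULL, 60); (7, 7, NULL, 165); (7, 7, NULL, 212)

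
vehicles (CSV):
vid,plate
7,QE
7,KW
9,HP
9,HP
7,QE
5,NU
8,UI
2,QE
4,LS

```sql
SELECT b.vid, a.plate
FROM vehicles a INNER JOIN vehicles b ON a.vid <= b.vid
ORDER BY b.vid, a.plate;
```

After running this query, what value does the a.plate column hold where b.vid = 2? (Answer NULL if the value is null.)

QE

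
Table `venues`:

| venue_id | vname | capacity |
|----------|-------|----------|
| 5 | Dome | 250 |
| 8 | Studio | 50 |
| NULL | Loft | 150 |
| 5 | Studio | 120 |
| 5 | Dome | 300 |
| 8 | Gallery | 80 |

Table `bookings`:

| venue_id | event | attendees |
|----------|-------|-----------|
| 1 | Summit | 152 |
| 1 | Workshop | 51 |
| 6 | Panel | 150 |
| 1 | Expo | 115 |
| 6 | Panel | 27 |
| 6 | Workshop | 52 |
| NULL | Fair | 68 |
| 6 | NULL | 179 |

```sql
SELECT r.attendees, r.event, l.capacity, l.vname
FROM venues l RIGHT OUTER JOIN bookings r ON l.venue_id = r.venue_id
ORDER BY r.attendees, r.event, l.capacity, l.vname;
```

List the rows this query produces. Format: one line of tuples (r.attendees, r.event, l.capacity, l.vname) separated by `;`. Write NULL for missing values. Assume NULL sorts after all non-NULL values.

(27, Panel, NULL, NULL); (51, Workshop, NULL, NULL); (52, Workshop, NULL, NULL); (68, Fair, NULL, NULL); (115, Expo, NULL, NULL); (150, Panel, NULL, NULL); (152, Summit, NULL, NULL); (179, NULL, NULL, NULL)

RIGHT JOIN keeps every row from `bookings`; unmatched rows get NULL for `venues`'s columns.
Matching on l.venue_id = r.venue_id. A NULL in a compared column never satisfies the condition.
Matched pairs: 0; unmatched r rows kept: 8.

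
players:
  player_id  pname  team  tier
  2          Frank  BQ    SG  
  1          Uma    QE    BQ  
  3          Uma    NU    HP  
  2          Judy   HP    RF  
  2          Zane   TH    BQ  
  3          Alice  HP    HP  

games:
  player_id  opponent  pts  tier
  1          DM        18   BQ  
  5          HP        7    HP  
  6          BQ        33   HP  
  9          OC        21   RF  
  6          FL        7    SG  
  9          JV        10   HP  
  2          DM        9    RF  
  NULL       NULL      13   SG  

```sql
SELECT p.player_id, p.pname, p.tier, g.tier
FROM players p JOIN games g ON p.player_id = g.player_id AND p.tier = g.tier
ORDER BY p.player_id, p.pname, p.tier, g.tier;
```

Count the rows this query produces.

INNER JOIN keeps only pairs where the ON condition holds.
Matching on p.player_id = g.player_id AND p.tier = g.tier. A NULL in a compared column never satisfies the condition.
Matched pairs: 2.
Total: 2 rows.

2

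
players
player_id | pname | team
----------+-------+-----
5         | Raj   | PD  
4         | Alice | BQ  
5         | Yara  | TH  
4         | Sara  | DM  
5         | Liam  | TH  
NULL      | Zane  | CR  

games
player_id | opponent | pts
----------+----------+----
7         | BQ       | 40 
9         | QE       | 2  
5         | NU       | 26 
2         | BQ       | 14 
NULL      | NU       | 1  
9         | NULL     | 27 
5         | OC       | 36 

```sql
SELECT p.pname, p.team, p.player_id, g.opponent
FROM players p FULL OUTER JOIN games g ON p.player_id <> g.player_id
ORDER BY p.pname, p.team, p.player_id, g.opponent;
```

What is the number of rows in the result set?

FULL OUTER JOIN keeps every row from both sides; unmatched rows get NULL for the other side's columns.
Matching on p.player_id <> g.player_id. A NULL in a compared column never satisfies the condition.
Matched pairs: 24; unmatched p rows kept: 1; unmatched g rows kept: 1.
Total: 24 matched + 2 padded = 26 rows.

26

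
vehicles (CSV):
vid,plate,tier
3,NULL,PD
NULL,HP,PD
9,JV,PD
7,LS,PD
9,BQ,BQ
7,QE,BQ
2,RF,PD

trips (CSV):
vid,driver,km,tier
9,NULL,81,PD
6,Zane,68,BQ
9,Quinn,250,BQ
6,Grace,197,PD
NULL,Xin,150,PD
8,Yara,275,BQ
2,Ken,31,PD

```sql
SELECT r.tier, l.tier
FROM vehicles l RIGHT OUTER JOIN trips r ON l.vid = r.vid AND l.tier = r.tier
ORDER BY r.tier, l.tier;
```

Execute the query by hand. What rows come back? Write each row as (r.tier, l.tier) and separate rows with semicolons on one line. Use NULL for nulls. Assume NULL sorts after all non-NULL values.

(BQ, BQ); (BQ, NULL); (BQ, NULL); (PD, PD); (PD, PD); (PD, NULL); (PD, NULL)

RIGHT JOIN keeps every row from `trips`; unmatched rows get NULL for `vehicles`'s columns.
Matching on l.vid = r.vid AND l.tier = r.tier. A NULL in a compared column never satisfies the condition.
- vid=3, tier=PD: no matching r row.
- vid=NULL, tier=PD: no matching r row.
- vid=9, tier=PD: 1 matching r row(s), so 1 row(s) emitted.
- vid=7, tier=PD: no matching r row.
- vid=9, tier=BQ: 1 matching r row(s), so 1 row(s) emitted.
- vid=7, tier=BQ: no matching r row.
- vid=2, tier=PD: 1 matching r row(s), so 1 row(s) emitted.
- 4 row(s) from r found no l partner → padded with NULL.
After projecting and ordering:
r.tier | l.tier
BQ | BQ
BQ | NULL
BQ | NULL
PD | PD
PD | PD
PD | NULL
PD | NULL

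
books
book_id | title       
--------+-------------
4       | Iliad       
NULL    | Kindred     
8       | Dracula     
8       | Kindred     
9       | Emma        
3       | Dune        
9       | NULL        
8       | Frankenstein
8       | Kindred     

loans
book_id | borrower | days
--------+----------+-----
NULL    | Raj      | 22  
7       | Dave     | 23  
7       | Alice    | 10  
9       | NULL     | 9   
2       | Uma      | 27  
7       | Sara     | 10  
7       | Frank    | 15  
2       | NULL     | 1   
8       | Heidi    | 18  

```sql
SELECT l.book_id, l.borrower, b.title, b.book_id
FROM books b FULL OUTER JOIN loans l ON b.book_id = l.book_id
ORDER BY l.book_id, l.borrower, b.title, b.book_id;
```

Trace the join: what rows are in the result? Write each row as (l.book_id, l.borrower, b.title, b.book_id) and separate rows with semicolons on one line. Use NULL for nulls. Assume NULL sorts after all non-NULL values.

(2, Uma, NULL, NULL); (2, NULL, NULL, NULL); (7, Alice, NULL, NULL); (7, Dave, NULL, NULL); (7, Frank, NULL, NULL); (7, Sara, NULL, NULL); (8, Heidi, Dracula, 8); (8, Heidi, Frankenstein, 8); (8, Heidi, Kindred, 8); (8, Heidi, Kindred, 8); (9, NULL, Emma, 9); (9, NULL, NULL, 9); (NULL, Raj, NULL, NULL); (NULL, NULL, Dune, 3); (NULL, NULL, Iliad, 4); (NULL, NULL, Kindred, NULL)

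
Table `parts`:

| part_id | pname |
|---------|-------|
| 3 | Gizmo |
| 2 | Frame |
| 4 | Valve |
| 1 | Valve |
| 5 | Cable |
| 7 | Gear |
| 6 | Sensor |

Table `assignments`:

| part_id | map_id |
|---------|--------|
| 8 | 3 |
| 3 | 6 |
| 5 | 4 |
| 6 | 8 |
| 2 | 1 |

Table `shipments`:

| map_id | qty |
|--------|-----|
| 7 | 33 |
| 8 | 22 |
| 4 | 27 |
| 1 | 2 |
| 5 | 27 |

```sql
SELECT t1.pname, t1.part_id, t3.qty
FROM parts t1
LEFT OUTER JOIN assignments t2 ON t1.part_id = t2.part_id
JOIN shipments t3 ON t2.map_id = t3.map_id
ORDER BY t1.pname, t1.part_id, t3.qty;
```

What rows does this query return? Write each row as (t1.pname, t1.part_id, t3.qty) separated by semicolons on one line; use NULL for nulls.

Evaluate left to right. First `parts t1 LEFT JOIN assignments t2` on part_id: 7 row(s).
Then INNER JOIN `shipments t3` on map_id: keep only rows whose t2.map_id appears in t3.

(Cable, 5, 27); (Frame, 2, 2); (Sensor, 6, 22)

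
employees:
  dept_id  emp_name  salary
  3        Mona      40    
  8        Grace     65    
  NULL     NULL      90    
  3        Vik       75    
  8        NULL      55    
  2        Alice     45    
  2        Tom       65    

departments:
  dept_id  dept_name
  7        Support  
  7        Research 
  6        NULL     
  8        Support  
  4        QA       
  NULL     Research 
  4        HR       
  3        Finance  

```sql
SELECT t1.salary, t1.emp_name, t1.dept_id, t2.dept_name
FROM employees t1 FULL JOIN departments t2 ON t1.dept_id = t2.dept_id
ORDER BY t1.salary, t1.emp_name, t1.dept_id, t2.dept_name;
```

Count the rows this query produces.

13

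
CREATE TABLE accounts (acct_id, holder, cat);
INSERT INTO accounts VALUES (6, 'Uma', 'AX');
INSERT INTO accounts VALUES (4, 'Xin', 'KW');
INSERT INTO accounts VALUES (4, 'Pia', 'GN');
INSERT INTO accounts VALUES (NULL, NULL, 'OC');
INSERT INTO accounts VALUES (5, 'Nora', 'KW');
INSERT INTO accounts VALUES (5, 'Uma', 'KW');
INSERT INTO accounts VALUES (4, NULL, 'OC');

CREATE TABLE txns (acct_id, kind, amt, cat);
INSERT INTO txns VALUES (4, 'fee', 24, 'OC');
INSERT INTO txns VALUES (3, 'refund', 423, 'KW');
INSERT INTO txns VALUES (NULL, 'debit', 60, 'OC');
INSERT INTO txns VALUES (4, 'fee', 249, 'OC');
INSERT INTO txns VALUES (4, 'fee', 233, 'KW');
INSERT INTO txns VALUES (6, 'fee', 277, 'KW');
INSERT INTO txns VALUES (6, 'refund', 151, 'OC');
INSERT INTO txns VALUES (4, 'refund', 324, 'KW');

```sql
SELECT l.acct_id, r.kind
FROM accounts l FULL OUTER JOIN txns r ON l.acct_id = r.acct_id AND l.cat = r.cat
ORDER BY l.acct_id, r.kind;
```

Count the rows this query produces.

13

FULL OUTER JOIN keeps every row from both sides; unmatched rows get NULL for the other side's columns.
Matching on l.acct_id = r.acct_id AND l.cat = r.cat. A NULL in a compared column never satisfies the condition.
Matched pairs: 4; unmatched l rows kept: 5; unmatched r rows kept: 4.
Total: 4 matched + 9 padded = 13 rows.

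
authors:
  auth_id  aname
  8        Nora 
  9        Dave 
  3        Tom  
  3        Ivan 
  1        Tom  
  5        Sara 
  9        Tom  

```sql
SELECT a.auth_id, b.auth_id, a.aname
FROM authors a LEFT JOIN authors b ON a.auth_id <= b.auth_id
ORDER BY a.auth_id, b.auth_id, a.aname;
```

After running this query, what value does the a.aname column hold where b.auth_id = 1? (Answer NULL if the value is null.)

Tom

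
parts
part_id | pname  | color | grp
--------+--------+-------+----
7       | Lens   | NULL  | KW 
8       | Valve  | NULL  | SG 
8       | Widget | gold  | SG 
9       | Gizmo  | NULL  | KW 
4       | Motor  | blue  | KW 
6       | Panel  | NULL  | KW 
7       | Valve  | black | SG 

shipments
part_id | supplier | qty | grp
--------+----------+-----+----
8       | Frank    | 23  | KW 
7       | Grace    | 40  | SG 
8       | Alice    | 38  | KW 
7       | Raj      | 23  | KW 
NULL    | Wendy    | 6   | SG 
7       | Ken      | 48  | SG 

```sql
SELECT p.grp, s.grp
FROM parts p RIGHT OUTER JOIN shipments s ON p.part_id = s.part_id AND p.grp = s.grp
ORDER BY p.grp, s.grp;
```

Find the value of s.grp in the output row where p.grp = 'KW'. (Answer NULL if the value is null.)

KW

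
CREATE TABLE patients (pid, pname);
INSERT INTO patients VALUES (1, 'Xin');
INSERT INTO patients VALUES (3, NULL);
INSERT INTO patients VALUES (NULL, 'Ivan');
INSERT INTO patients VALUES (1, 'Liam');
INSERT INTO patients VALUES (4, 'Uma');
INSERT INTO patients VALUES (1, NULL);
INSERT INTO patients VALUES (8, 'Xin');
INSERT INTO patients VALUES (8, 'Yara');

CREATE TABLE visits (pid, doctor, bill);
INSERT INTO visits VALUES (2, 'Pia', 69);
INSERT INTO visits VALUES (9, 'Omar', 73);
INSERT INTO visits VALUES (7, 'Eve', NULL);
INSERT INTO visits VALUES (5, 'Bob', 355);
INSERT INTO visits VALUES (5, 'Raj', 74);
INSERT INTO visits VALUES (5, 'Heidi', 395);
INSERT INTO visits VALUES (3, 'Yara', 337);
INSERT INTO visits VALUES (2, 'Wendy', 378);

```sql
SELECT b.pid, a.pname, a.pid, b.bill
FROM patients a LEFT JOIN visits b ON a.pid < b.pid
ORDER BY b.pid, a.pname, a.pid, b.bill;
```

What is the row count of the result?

LEFT JOIN keeps every row from `patients`; unmatched rows get NULL for `visits`'s columns.
Matching on a.pid < b.pid. A NULL in a compared column never satisfies the condition.
- a (pid=1) pairs with 8 row(s) of b.
- a (pid=3) pairs with 5 row(s) of b.
- a (pid=NULL) has no partner → padded with NULL.
- a (pid=1) pairs with 8 row(s) of b.
- a (pid=4) pairs with 5 row(s) of b.
- a (pid=1) pairs with 8 row(s) of b.
- a (pid=8) pairs with 1 row(s) of b.
- a (pid=8) pairs with 1 row(s) of b.
Total: 36 matched + 1 padded = 37 rows.

37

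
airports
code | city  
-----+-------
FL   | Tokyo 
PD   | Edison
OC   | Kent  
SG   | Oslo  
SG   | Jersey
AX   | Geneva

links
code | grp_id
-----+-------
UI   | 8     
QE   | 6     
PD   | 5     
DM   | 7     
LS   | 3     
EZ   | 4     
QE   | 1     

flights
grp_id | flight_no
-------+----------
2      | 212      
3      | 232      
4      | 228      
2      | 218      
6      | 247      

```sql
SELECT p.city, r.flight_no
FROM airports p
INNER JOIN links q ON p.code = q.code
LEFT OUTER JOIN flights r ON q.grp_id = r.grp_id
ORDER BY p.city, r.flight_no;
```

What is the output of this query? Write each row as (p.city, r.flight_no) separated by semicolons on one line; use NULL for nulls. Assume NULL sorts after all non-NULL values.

(Edison, NULL)

Evaluate left to right. First `airports p INNER JOIN links q` on code: 1 row(s).
Then LEFT JOIN `flights r` on grp_id: each of those 1 rows is kept; rows whose q.grp_id has no match in r get NULL for r's columns.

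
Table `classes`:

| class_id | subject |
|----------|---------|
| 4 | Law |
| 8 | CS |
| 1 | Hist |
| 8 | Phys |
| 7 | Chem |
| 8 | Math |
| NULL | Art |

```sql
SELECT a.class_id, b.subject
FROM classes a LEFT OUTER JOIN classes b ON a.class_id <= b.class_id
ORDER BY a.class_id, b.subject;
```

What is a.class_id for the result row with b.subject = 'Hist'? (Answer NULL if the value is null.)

1

LEFT JOIN keeps every row from `classes a`; unmatched rows get NULL for `classes b`'s columns.
Matching on a.class_id <= b.class_id. A NULL in a compared column never satisfies the condition.
- a row (class_id=4): matches 5 b row(s) → 5 output row(s).
- a row (class_id=8): matches 3 b row(s) → 3 output row(s).
- a row (class_id=1): matches 6 b row(s) → 6 output row(s).
- a row (class_id=8): matches 3 b row(s) → 3 output row(s).
- a row (class_id=7): matches 4 b row(s) → 4 output row(s).
- a row (class_id=8): matches 3 b row(s) → 3 output row(s).
- a row (class_id=NULL): no match → kept, b columns NULL.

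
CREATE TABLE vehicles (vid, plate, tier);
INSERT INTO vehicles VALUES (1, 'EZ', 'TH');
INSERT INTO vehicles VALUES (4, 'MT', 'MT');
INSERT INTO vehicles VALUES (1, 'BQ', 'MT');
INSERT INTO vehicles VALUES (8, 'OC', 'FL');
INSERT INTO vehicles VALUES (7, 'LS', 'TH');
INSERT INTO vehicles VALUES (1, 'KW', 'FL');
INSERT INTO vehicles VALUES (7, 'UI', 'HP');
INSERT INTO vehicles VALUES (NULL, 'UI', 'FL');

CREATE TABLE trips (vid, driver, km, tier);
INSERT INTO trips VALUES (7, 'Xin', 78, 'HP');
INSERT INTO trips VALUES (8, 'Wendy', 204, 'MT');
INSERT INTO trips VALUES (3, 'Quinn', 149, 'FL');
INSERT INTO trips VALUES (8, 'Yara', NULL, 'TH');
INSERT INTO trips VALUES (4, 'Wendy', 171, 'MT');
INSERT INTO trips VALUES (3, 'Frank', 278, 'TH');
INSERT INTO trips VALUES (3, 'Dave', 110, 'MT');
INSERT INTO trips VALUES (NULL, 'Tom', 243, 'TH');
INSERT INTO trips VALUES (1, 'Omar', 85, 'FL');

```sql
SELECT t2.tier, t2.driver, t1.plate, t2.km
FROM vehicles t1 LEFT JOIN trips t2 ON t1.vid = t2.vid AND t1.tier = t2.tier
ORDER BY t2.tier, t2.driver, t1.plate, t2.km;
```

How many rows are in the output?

8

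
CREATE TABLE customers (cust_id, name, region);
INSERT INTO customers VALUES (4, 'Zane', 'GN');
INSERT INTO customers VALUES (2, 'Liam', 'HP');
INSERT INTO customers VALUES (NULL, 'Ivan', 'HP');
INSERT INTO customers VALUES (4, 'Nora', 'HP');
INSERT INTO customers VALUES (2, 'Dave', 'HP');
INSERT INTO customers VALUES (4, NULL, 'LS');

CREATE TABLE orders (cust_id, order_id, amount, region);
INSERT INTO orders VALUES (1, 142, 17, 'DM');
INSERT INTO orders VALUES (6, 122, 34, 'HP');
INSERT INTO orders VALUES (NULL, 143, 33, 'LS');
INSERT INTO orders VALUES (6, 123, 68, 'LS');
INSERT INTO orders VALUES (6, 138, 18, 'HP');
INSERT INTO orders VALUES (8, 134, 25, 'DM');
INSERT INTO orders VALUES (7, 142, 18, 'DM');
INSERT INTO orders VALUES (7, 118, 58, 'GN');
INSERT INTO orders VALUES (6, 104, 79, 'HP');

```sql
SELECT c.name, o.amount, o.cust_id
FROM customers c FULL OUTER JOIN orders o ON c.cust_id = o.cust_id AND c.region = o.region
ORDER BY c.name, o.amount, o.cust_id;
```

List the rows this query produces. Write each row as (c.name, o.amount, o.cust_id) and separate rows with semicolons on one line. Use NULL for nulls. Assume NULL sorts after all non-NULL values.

FULL OUTER JOIN keeps every row from both sides; unmatched rows get NULL for the other side's columns.
Matching on c.cust_id = o.cust_id AND c.region = o.region. A NULL in a compared column never satisfies the condition.
- c row (cust_id=4, region=GN): no match → kept, o columns NULL.
- c row (cust_id=2, region=HP): no match → kept, o columns NULL.
- c row (cust_id=NULL, region=HP): no match → kept, o columns NULL.
- c row (cust_id=4, region=HP): no match → kept, o columns NULL.
- c row (cust_id=2, region=HP): no match → kept, o columns NULL.
- c row (cust_id=4, region=LS): no match → kept, o columns NULL.
- 9 o row(s) had no c match → kept, c columns NULL.

(Dave, NULL, NULL); (Ivan, NULL, NULL); (Liam, NULL, NULL); (Nora, NULL, NULL); (Zane, NULL, NULL); (NULL, 17, 1); (NULL, 18, 6); (NULL, 18, 7); (NULL, 25, 8); (NULL, 33, NULL); (NULL, 34, 6); (NULL, 58, 7); (NULL, 68, 6); (NULL, 79, 6); (NULL, NULL, NULL)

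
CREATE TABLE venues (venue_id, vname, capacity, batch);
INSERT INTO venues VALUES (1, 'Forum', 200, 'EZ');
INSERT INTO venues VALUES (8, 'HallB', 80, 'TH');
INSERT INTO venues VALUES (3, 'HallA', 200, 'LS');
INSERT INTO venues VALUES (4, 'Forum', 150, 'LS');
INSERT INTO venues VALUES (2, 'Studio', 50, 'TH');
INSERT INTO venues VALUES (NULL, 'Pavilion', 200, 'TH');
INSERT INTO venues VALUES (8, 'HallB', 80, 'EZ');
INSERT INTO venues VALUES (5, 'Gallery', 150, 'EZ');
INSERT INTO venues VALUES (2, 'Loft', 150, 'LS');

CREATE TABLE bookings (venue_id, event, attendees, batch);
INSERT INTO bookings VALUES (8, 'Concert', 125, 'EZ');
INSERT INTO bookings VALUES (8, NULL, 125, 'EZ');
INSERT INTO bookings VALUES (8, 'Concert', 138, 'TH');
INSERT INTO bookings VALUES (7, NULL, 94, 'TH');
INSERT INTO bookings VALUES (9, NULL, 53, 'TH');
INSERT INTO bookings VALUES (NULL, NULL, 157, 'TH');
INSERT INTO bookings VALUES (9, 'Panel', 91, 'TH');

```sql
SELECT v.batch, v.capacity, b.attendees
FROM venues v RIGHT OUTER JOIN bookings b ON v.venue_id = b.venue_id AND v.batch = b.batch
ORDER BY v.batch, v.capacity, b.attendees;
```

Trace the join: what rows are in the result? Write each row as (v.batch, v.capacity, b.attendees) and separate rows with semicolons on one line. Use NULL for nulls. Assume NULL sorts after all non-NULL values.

(EZ, 80, 125); (EZ, 80, 125); (TH, 80, 138); (NULL, NULL, 53); (NULL, NULL, 91); (NULL, NULL, 94); (NULL, NULL, 157)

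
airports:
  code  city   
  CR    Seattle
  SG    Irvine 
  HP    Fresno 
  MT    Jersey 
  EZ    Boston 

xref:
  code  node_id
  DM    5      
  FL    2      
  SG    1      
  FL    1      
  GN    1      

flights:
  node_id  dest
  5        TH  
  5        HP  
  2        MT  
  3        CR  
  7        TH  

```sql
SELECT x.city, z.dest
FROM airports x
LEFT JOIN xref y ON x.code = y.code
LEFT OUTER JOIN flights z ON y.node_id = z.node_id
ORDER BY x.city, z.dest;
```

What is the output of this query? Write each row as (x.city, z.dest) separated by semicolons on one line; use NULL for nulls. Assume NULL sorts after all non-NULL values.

Joins associate left-to-right: airports LEFT JOIN xref on code gives 5 intermediate row(s).
Then LEFT JOIN `flights z` on node_id: each of those 5 rows is kept; rows whose y.node_id has no match in z get NULL for z's columns.

(Boston, NULL); (Fresno, NULL); (Irvine, NULL); (Jersey, NULL); (Seattle, NULL)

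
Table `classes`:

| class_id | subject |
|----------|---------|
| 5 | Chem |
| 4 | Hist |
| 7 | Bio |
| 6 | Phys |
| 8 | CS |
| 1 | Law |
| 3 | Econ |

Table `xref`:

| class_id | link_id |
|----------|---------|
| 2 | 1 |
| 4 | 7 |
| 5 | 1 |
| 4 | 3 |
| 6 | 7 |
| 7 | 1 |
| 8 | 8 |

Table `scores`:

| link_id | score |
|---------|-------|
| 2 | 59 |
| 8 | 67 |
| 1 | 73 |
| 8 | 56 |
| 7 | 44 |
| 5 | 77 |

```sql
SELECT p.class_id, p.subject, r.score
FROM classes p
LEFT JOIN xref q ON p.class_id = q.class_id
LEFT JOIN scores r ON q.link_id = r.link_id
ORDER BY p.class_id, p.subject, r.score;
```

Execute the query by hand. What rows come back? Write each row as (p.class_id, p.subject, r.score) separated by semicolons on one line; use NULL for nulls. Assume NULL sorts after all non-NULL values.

(1, Law, NULL); (3, Econ, NULL); (4, Hist, 44); (4, Hist, NULL); (5, Chem, 73); (6, Phys, 44); (7, Bio, 73); (8, CS, 56); (8, CS, 67)

Joins associate left-to-right: classes LEFT JOIN xref on class_id gives 8 intermediate row(s).
Then LEFT JOIN `scores r` on link_id: each of those 8 rows is kept; rows whose q.link_id has no match in r get NULL for r's columns.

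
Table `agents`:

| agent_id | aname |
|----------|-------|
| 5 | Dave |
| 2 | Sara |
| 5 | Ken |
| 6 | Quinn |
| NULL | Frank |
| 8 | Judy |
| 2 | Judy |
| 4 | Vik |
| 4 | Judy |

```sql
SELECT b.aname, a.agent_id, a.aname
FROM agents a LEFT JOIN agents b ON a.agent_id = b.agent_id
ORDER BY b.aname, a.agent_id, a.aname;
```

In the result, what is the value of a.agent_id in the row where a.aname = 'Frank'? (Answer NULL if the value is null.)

LEFT JOIN keeps every row from `agents a`; unmatched rows get NULL for `agents b`'s columns.
Matching on a.agent_id = b.agent_id. A NULL in a compared column never satisfies the condition.
- a[0] agent_id=5 → 2 match(es) in b → 2 row(s).
- a[1] agent_id=2 → 2 match(es) in b → 2 row(s).
- a[2] agent_id=5 → 2 match(es) in b → 2 row(s).
- a[3] agent_id=6 → 1 match(es) in b → 1 row(s).
- a[4] agent_id=NULL → no match; kept with NULLs on the b side.
- a[5] agent_id=8 → 1 match(es) in b → 1 row(s).
- a[6] agent_id=2 → 2 match(es) in b → 2 row(s).
- a[7] agent_id=4 → 2 match(es) in b → 2 row(s).
- a[8] agent_id=4 → 2 match(es) in b → 2 row(s).

NULL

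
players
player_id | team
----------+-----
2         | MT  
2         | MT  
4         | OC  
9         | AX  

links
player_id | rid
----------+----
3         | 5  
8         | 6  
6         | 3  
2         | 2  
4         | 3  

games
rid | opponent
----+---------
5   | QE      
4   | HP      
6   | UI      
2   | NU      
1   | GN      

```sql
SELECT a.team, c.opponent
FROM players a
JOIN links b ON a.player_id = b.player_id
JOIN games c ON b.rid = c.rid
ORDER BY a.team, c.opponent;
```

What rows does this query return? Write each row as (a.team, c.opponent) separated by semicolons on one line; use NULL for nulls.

(MT, NU); (MT, NU)

Step 1 — a INNER JOIN b on player_id → 3 row(s).
Then INNER JOIN `games c` on rid: keep only rows whose b.rid appears in c.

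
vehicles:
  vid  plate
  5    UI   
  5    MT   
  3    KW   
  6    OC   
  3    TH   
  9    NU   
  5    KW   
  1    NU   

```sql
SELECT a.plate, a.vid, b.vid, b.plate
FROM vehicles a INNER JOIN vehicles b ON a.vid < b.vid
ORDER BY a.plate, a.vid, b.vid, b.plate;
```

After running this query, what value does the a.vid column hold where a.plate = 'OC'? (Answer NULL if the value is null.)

INNER JOIN keeps only pairs where the ON condition holds.
Matching on a.vid < b.vid.
- a[0] vid=5 → 2 match(es) in b → 2 row(s).
- a[1] vid=5 → 2 match(es) in b → 2 row(s).
- a[2] vid=3 → 5 match(es) in b → 5 row(s).
- a[3] vid=6 → 1 match(es) in b → 1 row(s).
- a[4] vid=3 → 5 match(es) in b → 5 row(s).
- a[5] vid=9 → no match; dropped.
- a[6] vid=5 → 2 match(es) in b → 2 row(s).
- a[7] vid=1 → 7 match(es) in b → 7 row(s).

6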